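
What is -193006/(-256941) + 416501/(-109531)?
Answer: -85876043255/28143004671 ≈ -3.0514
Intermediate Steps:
-193006/(-256941) + 416501/(-109531) = -193006*(-1/256941) + 416501*(-1/109531) = 193006/256941 - 416501/109531 = -85876043255/28143004671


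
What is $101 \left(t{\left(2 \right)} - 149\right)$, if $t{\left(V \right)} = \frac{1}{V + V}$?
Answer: $- \frac{60095}{4} \approx -15024.0$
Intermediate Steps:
$t{\left(V \right)} = \frac{1}{2 V}$
$101 \left(t{\left(2 \right)} - 149\right) = 101 \left(\frac{1}{2 \cdot 2} - 149\right) = 101 \left(\frac{1}{2} \cdot \frac{1}{2} - 149\right) = 101 \left(\frac{1}{4} - 149\right) = 101 \left(- \frac{595}{4}\right) = - \frac{60095}{4}$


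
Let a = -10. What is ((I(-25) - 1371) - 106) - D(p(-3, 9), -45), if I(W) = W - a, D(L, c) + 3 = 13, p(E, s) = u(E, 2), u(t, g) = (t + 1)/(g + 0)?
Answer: -1502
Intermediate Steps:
u(t, g) = (1 + t)/g
p(E, s) = 1/2 + E/2 (p(E, s) = (1 + E)/2 = 1/2 + E/2)
D(L, c) = 10 (D(L, c) = -3 + 13 = 10)
I(W) = 10 + W (I(W) = W - 1*(-10) = W + 10 = 10 + W)
((I(-25) - 1371) - 106) - D(p(-3, 9), -45) = (((10 - 25) - 1371) - 106) - 1*10 = ((-15 - 1371) - 106) - 10 = (-1386 - 106) - 10 = -1492 - 10 = -1502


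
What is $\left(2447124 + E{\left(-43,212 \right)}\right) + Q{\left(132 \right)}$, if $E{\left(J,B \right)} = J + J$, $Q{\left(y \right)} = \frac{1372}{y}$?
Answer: $\frac{80752597}{33} \approx 2.447 \cdot 10^{6}$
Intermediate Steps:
$E{\left(J,B \right)} = 2 J$
$\left(2447124 + E{\left(-43,212 \right)}\right) + Q{\left(132 \right)} = \left(2447124 + 2 \left(-43\right)\right) + \frac{1372}{132} = \left(2447124 - 86\right) + 1372 \cdot \frac{1}{132} = 2447038 + \frac{343}{33} = \frac{80752597}{33}$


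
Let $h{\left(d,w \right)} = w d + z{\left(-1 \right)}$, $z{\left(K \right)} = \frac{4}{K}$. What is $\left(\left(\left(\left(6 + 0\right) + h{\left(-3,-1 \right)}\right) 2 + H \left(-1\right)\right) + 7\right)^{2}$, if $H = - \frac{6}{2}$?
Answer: $400$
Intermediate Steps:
$h{\left(d,w \right)} = -4 + d w$ ($h{\left(d,w \right)} = w d + \frac{4}{-1} = d w + 4 \left(-1\right) = d w - 4 = -4 + d w$)
$H = -3$ ($H = \left(-6\right) \frac{1}{2} = -3$)
$\left(\left(\left(\left(6 + 0\right) + h{\left(-3,-1 \right)}\right) 2 + H \left(-1\right)\right) + 7\right)^{2} = \left(\left(\left(\left(6 + 0\right) - 1\right) 2 - -3\right) + 7\right)^{2} = \left(\left(\left(6 + \left(-4 + 3\right)\right) 2 + 3\right) + 7\right)^{2} = \left(\left(\left(6 - 1\right) 2 + 3\right) + 7\right)^{2} = \left(\left(5 \cdot 2 + 3\right) + 7\right)^{2} = \left(\left(10 + 3\right) + 7\right)^{2} = \left(13 + 7\right)^{2} = 20^{2} = 400$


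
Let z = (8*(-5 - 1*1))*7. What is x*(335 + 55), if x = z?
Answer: -131040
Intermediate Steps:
z = -336 (z = (8*(-5 - 1))*7 = (8*(-6))*7 = -48*7 = -336)
x = -336
x*(335 + 55) = -336*(335 + 55) = -336*390 = -131040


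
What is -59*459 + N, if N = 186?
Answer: -26895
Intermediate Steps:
-59*459 + N = -59*459 + 186 = -27081 + 186 = -26895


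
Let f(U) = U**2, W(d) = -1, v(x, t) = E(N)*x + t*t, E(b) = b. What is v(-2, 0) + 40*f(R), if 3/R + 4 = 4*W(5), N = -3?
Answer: 93/8 ≈ 11.625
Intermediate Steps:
v(x, t) = t**2 - 3*x (v(x, t) = -3*x + t*t = -3*x + t**2 = t**2 - 3*x)
R = -3/8 (R = 3/(-4 + 4*(-1)) = 3/(-4 - 4) = 3/(-8) = 3*(-1/8) = -3/8 ≈ -0.37500)
v(-2, 0) + 40*f(R) = (0**2 - 3*(-2)) + 40*(-3/8)**2 = (0 + 6) + 40*(9/64) = 6 + 45/8 = 93/8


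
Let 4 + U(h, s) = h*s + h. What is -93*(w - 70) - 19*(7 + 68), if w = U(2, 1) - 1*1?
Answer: 5178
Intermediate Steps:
U(h, s) = -4 + h + h*s (U(h, s) = -4 + (h*s + h) = -4 + (h + h*s) = -4 + h + h*s)
w = -1 (w = (-4 + 2 + 2*1) - 1*1 = (-4 + 2 + 2) - 1 = 0 - 1 = -1)
-93*(w - 70) - 19*(7 + 68) = -93*(-1 - 70) - 19*(7 + 68) = -93*(-71) - 19*75 = 6603 - 1425 = 5178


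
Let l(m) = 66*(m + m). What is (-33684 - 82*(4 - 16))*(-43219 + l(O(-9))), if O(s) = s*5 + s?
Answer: 1646346900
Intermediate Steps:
O(s) = 6*s (O(s) = 5*s + s = 6*s)
l(m) = 132*m (l(m) = 66*(2*m) = 132*m)
(-33684 - 82*(4 - 16))*(-43219 + l(O(-9))) = (-33684 - 82*(4 - 16))*(-43219 + 132*(6*(-9))) = (-33684 - 82*(-12))*(-43219 + 132*(-54)) = (-33684 + 984)*(-43219 - 7128) = -32700*(-50347) = 1646346900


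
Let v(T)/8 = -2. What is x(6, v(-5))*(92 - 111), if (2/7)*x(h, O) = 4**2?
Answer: -1064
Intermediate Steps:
v(T) = -16 (v(T) = 8*(-2) = -16)
x(h, O) = 56 (x(h, O) = (7/2)*4**2 = (7/2)*16 = 56)
x(6, v(-5))*(92 - 111) = 56*(92 - 111) = 56*(-19) = -1064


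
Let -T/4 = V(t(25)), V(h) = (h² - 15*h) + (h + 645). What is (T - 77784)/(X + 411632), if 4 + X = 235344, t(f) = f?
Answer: -20366/161743 ≈ -0.12592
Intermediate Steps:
V(h) = 645 + h² - 14*h (V(h) = (h² - 15*h) + (645 + h) = 645 + h² - 14*h)
T = -3680 (T = -4*(645 + 25² - 14*25) = -4*(645 + 625 - 350) = -4*920 = -3680)
X = 235340 (X = -4 + 235344 = 235340)
(T - 77784)/(X + 411632) = (-3680 - 77784)/(235340 + 411632) = -81464/646972 = -81464*1/646972 = -20366/161743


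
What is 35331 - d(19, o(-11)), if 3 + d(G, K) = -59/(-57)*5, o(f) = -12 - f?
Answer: 2013743/57 ≈ 35329.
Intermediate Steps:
d(G, K) = 124/57 (d(G, K) = -3 - 59/(-57)*5 = -3 - 59*(-1/57)*5 = -3 + (59/57)*5 = -3 + 295/57 = 124/57)
35331 - d(19, o(-11)) = 35331 - 1*124/57 = 35331 - 124/57 = 2013743/57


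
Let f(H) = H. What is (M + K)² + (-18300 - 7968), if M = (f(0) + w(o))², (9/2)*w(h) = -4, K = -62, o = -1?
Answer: -147762584/6561 ≈ -22521.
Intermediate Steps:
w(h) = -8/9 (w(h) = (2/9)*(-4) = -8/9)
M = 64/81 (M = (0 - 8/9)² = (-8/9)² = 64/81 ≈ 0.79012)
(M + K)² + (-18300 - 7968) = (64/81 - 62)² + (-18300 - 7968) = (-4958/81)² - 26268 = 24581764/6561 - 26268 = -147762584/6561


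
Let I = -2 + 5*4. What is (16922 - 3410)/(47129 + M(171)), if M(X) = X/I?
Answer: 27024/94277 ≈ 0.28664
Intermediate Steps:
I = 18 (I = -2 + 20 = 18)
M(X) = X/18
(16922 - 3410)/(47129 + M(171)) = (16922 - 3410)/(47129 + (1/18)*171) = 13512/(47129 + 19/2) = 13512/(94277/2) = 13512*(2/94277) = 27024/94277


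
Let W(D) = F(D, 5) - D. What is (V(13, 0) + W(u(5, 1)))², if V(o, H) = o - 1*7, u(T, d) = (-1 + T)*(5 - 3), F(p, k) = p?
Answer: 36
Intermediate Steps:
u(T, d) = -2 + 2*T (u(T, d) = (-1 + T)*2 = -2 + 2*T)
W(D) = 0 (W(D) = D - D = 0)
V(o, H) = -7 + o (V(o, H) = o - 7 = -7 + o)
(V(13, 0) + W(u(5, 1)))² = ((-7 + 13) + 0)² = (6 + 0)² = 6² = 36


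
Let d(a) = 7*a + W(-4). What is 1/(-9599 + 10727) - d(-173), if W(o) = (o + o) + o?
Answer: 1379545/1128 ≈ 1223.0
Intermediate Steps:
W(o) = 3*o (W(o) = 2*o + o = 3*o)
d(a) = -12 + 7*a (d(a) = 7*a + 3*(-4) = 7*a - 12 = -12 + 7*a)
1/(-9599 + 10727) - d(-173) = 1/(-9599 + 10727) - (-12 + 7*(-173)) = 1/1128 - (-12 - 1211) = 1/1128 - 1*(-1223) = 1/1128 + 1223 = 1379545/1128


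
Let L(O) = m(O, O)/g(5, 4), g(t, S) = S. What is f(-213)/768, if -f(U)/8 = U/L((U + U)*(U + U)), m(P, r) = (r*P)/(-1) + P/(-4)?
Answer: -1/3710826360 ≈ -2.6948e-10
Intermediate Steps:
m(P, r) = -P/4 - P*r (m(P, r) = (P*r)*(-1) + P*(-1/4) = -P*r - P/4 = -P/4 - P*r)
L(O) = -O*(1/4 + O)/4
f(U) = 32/(U*(1 + 16*U**2)) (f(U) = -8*U/((-(U + U)*(U + U)*(1 + 4*((U + U)*(U + U)))/16)) = -8*U/((-(2*U)*(2*U)*(1 + 4*((2*U)*(2*U)))/16)) = -8*U/((-4*U**2*(1 + 4*(4*U**2))/16)) = -8*U/((-4*U**2*(1 + 16*U**2)/16)) = -8*U/((-U**2*(1 + 16*U**2)/4)) = -8*U*(-4/(U**2*(1 + 16*U**2))) = -(-32)/(U*(1 + 16*U**2)) = 32/(U*(1 + 16*U**2)))
f(-213)/768 = (32/(-213 + 16*(-213)**3))/768 = (32/(-213 + 16*(-9663597)))*(1/768) = (32/(-213 - 154617552))*(1/768) = (32/(-154617765))*(1/768) = (32*(-1/154617765))*(1/768) = -32/154617765*1/768 = -1/3710826360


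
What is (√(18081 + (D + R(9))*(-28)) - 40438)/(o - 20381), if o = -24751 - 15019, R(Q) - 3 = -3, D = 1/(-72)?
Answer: 40438/60151 - √650930/360906 ≈ 0.67004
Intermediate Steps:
D = -1/72 ≈ -0.013889
R(Q) = 0 (R(Q) = 3 - 3 = 0)
o = -39770
(√(18081 + (D + R(9))*(-28)) - 40438)/(o - 20381) = (√(18081 + (-1/72 + 0)*(-28)) - 40438)/(-39770 - 20381) = (√(18081 - 1/72*(-28)) - 40438)/(-60151) = (√(18081 + 7/18) - 40438)*(-1/60151) = (√(325465/18) - 40438)*(-1/60151) = (√650930/6 - 40438)*(-1/60151) = (-40438 + √650930/6)*(-1/60151) = 40438/60151 - √650930/360906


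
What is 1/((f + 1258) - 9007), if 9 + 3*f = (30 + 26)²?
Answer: -3/20120 ≈ -0.00014911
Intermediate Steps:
f = 3127/3 (f = -3 + (30 + 26)²/3 = -3 + (⅓)*56² = -3 + (⅓)*3136 = -3 + 3136/3 = 3127/3 ≈ 1042.3)
1/((f + 1258) - 9007) = 1/((3127/3 + 1258) - 9007) = 1/(6901/3 - 9007) = 1/(-20120/3) = -3/20120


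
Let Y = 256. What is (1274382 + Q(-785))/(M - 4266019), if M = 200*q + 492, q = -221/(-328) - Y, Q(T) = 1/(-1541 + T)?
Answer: -121532713771/411656135932 ≈ -0.29523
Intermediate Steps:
q = -83747/328 (q = -221/(-328) - 1*256 = -221*(-1/328) - 256 = 221/328 - 256 = -83747/328 ≈ -255.33)
M = -2073503/41 (M = 200*(-83747/328) + 492 = -2093675/41 + 492 = -2073503/41 ≈ -50573.)
(1274382 + Q(-785))/(M - 4266019) = (1274382 + 1/(-1541 - 785))/(-2073503/41 - 4266019) = (1274382 + 1/(-2326))/(-176980282/41) = (1274382 - 1/2326)*(-41/176980282) = (2964212531/2326)*(-41/176980282) = -121532713771/411656135932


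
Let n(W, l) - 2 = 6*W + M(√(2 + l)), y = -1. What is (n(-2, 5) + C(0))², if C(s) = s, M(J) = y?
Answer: 121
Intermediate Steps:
M(J) = -1
n(W, l) = 1 + 6*W (n(W, l) = 2 + (6*W - 1) = 2 + (-1 + 6*W) = 1 + 6*W)
(n(-2, 5) + C(0))² = ((1 + 6*(-2)) + 0)² = ((1 - 12) + 0)² = (-11 + 0)² = (-11)² = 121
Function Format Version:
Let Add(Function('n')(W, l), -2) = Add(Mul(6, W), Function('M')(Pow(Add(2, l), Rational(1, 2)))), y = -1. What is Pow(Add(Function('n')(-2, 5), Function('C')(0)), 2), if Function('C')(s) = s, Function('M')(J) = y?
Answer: 121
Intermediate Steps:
Function('M')(J) = -1
Function('n')(W, l) = Add(1, Mul(6, W)) (Function('n')(W, l) = Add(2, Add(Mul(6, W), -1)) = Add(2, Add(-1, Mul(6, W))) = Add(1, Mul(6, W)))
Pow(Add(Function('n')(-2, 5), Function('C')(0)), 2) = Pow(Add(Add(1, Mul(6, -2)), 0), 2) = Pow(Add(Add(1, -12), 0), 2) = Pow(Add(-11, 0), 2) = Pow(-11, 2) = 121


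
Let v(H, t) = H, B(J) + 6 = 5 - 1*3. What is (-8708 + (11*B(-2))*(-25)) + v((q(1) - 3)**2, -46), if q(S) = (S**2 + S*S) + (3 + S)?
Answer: -7599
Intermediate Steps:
q(S) = 3 + S + 2*S**2 (q(S) = (S**2 + S**2) + (3 + S) = 2*S**2 + (3 + S) = 3 + S + 2*S**2)
B(J) = -4 (B(J) = -6 + (5 - 1*3) = -6 + (5 - 3) = -6 + 2 = -4)
(-8708 + (11*B(-2))*(-25)) + v((q(1) - 3)**2, -46) = (-8708 + (11*(-4))*(-25)) + ((3 + 1 + 2*1**2) - 3)**2 = (-8708 - 44*(-25)) + ((3 + 1 + 2*1) - 3)**2 = (-8708 + 1100) + ((3 + 1 + 2) - 3)**2 = -7608 + (6 - 3)**2 = -7608 + 3**2 = -7608 + 9 = -7599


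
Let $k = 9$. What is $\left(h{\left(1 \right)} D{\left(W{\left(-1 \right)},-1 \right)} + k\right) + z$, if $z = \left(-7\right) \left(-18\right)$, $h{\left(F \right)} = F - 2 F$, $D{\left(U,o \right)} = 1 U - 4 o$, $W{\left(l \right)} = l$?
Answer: $132$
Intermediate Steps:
$D{\left(U,o \right)} = U - 4 o$
$h{\left(F \right)} = - F$
$z = 126$
$\left(h{\left(1 \right)} D{\left(W{\left(-1 \right)},-1 \right)} + k\right) + z = \left(\left(-1\right) 1 \left(-1 - -4\right) + 9\right) + 126 = \left(- (-1 + 4) + 9\right) + 126 = \left(\left(-1\right) 3 + 9\right) + 126 = \left(-3 + 9\right) + 126 = 6 + 126 = 132$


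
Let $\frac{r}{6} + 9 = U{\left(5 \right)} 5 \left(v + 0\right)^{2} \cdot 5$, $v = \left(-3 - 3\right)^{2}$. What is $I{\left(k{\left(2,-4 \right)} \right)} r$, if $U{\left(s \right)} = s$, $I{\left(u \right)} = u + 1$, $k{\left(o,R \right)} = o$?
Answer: $2915838$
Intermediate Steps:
$I{\left(u \right)} = 1 + u$
$v = 36$ ($v = \left(-6\right)^{2} = 36$)
$r = 971946$ ($r = -54 + 6 \cdot 5 \cdot 5 \left(36 + 0\right)^{2} \cdot 5 = -54 + 6 \cdot 25 \cdot 36^{2} \cdot 5 = -54 + 6 \cdot 25 \cdot 1296 \cdot 5 = -54 + 6 \cdot 25 \cdot 6480 = -54 + 6 \cdot 162000 = -54 + 972000 = 971946$)
$I{\left(k{\left(2,-4 \right)} \right)} r = \left(1 + 2\right) 971946 = 3 \cdot 971946 = 2915838$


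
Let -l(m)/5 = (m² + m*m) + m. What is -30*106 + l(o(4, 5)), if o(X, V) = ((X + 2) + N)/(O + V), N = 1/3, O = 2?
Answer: -1407985/441 ≈ -3192.7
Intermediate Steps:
N = ⅓ (N = 1*(⅓) = ⅓ ≈ 0.33333)
o(X, V) = (7/3 + X)/(2 + V) (o(X, V) = ((X + 2) + ⅓)/(2 + V) = ((2 + X) + ⅓)/(2 + V) = (7/3 + X)/(2 + V))
l(m) = -10*m² - 5*m (l(m) = -5*((m² + m*m) + m) = -5*((m² + m²) + m) = -5*(2*m² + m) = -5*(m + 2*m²) = -10*m² - 5*m)
-30*106 + l(o(4, 5)) = -30*106 - 5*(7/3 + 4)/(2 + 5)*(1 + 2*((7/3 + 4)/(2 + 5))) = -3180 - 5*(19/3)/7*(1 + 2*((19/3)/7)) = -3180 - 5*(⅐)*(19/3)*(1 + 2*((⅐)*(19/3))) = -3180 - 5*19/21*(1 + 2*(19/21)) = -3180 - 5*19/21*(1 + 38/21) = -3180 - 5*19/21*59/21 = -3180 - 5605/441 = -1407985/441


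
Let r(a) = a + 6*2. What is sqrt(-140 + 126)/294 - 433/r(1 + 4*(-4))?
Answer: 433/3 + I*sqrt(14)/294 ≈ 144.33 + 0.012727*I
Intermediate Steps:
r(a) = 12 + a (r(a) = a + 12 = 12 + a)
sqrt(-140 + 126)/294 - 433/r(1 + 4*(-4)) = sqrt(-140 + 126)/294 - 433/(12 + (1 + 4*(-4))) = sqrt(-14)*(1/294) - 433/(12 + (1 - 16)) = (I*sqrt(14))*(1/294) - 433/(12 - 15) = I*sqrt(14)/294 - 433/(-3) = I*sqrt(14)/294 - 433*(-1/3) = I*sqrt(14)/294 + 433/3 = 433/3 + I*sqrt(14)/294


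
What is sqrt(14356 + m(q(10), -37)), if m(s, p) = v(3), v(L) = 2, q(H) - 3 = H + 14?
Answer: sqrt(14358) ≈ 119.82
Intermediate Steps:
q(H) = 17 + H (q(H) = 3 + (H + 14) = 3 + (14 + H) = 17 + H)
m(s, p) = 2
sqrt(14356 + m(q(10), -37)) = sqrt(14356 + 2) = sqrt(14358)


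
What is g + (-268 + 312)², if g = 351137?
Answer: 353073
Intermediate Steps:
g + (-268 + 312)² = 351137 + (-268 + 312)² = 351137 + 44² = 351137 + 1936 = 353073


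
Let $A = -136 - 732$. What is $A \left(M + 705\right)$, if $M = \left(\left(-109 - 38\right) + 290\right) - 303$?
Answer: $-473060$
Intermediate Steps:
$A = -868$
$M = -160$ ($M = \left(-147 + 290\right) - 303 = 143 - 303 = -160$)
$A \left(M + 705\right) = - 868 \left(-160 + 705\right) = \left(-868\right) 545 = -473060$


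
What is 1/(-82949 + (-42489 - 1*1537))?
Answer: -1/126975 ≈ -7.8756e-6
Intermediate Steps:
1/(-82949 + (-42489 - 1*1537)) = 1/(-82949 + (-42489 - 1537)) = 1/(-82949 - 44026) = 1/(-126975) = -1/126975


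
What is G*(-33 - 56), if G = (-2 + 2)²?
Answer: 0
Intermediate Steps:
G = 0 (G = 0² = 0)
G*(-33 - 56) = 0*(-33 - 56) = 0*(-89) = 0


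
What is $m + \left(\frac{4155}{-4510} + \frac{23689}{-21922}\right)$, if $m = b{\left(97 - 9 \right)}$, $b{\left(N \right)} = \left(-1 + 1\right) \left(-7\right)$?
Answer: $- \frac{9896165}{4943411} \approx -2.0019$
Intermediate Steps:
$b{\left(N \right)} = 0$ ($b{\left(N \right)} = 0 \left(-7\right) = 0$)
$m = 0$
$m + \left(\frac{4155}{-4510} + \frac{23689}{-21922}\right) = 0 + \left(\frac{4155}{-4510} + \frac{23689}{-21922}\right) = 0 + \left(4155 \left(- \frac{1}{4510}\right) + 23689 \left(- \frac{1}{21922}\right)\right) = 0 - \frac{9896165}{4943411} = - \frac{9896165}{4943411}$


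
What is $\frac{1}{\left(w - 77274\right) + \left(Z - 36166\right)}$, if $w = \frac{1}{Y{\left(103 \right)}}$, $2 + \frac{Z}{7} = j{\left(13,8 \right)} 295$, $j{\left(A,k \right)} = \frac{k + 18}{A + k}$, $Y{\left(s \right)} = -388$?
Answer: $- \frac{1164}{129084499} \approx -9.0174 \cdot 10^{-6}$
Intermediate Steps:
$j{\left(A,k \right)} = \frac{18 + k}{A + k}$
$Z = \frac{7628}{3}$ ($Z = -14 + 7 \frac{18 + 8}{13 + 8} \cdot 295 = -14 + 7 \cdot \frac{1}{21} \cdot 26 \cdot 295 = -14 + 7 \cdot \frac{26}{21} \cdot 295 = -14 + 7 \cdot \frac{7670}{21} = -14 + \frac{7670}{3} = \frac{7628}{3} \approx 2542.7$)
$w = - \frac{1}{388}$ ($w = \frac{1}{-388} = - \frac{1}{388} \approx -0.0025773$)
$\frac{1}{\left(w - 77274\right) + \left(Z - 36166\right)} = \frac{1}{\left(- \frac{1}{388} - 77274\right) + \left(\frac{7628}{3} - 36166\right)} = \frac{1}{\left(- \frac{1}{388} - 77274\right) - \frac{100870}{3}} = \frac{1}{- \frac{29982313}{388} - \frac{100870}{3}} = \frac{1}{- \frac{129084499}{1164}} = - \frac{1164}{129084499}$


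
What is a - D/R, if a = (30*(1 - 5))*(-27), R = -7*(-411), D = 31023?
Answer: 3096819/959 ≈ 3229.2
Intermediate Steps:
R = 2877
a = 3240 (a = (30*(-4))*(-27) = -120*(-27) = 3240)
a - D/R = 3240 - 31023/2877 = 3240 - 1*10341/959 = 3240 - 10341/959 = 3096819/959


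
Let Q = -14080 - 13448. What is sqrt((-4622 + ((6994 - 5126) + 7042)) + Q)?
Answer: 2*I*sqrt(5810) ≈ 152.45*I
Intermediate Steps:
Q = -27528
sqrt((-4622 + ((6994 - 5126) + 7042)) + Q) = sqrt((-4622 + ((6994 - 5126) + 7042)) - 27528) = sqrt((-4622 + (1868 + 7042)) - 27528) = sqrt((-4622 + 8910) - 27528) = sqrt(4288 - 27528) = sqrt(-23240) = 2*I*sqrt(5810)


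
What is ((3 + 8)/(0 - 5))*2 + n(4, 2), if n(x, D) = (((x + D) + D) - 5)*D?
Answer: 8/5 ≈ 1.6000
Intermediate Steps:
n(x, D) = D*(-5 + x + 2*D) (n(x, D) = (((D + x) + D) - 5)*D = ((x + 2*D) - 5)*D = (-5 + x + 2*D)*D = D*(-5 + x + 2*D))
((3 + 8)/(0 - 5))*2 + n(4, 2) = ((3 + 8)/(0 - 5))*2 + 2*(-5 + 4 + 2*2) = (11/(-5))*2 + 2*(-5 + 4 + 4) = (11*(-⅕))*2 + 2*3 = -11/5*2 + 6 = -22/5 + 6 = 8/5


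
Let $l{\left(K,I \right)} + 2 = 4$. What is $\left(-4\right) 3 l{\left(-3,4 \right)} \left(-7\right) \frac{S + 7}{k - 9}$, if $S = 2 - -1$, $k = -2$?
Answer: $- \frac{1680}{11} \approx -152.73$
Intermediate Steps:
$l{\left(K,I \right)} = 2$ ($l{\left(K,I \right)} = -2 + 4 = 2$)
$S = 3$ ($S = 2 + 1 = 3$)
$\left(-4\right) 3 l{\left(-3,4 \right)} \left(-7\right) \frac{S + 7}{k - 9} = \left(-4\right) 3 \cdot 2 \left(-7\right) \frac{3 + 7}{-2 - 9} = \left(-12\right) 2 \left(-7\right) \frac{10}{-11} = \left(-24\right) \left(-7\right) 10 \left(- \frac{1}{11}\right) = 168 \left(- \frac{10}{11}\right) = - \frac{1680}{11}$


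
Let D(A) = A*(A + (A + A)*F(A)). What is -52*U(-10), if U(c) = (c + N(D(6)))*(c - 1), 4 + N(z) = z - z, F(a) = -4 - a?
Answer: -8008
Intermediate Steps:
D(A) = A*(A + 2*A*(-4 - A)) (D(A) = A*(A + (A + A)*(-4 - A)) = A*(A + (2*A)*(-4 - A)) = A*(A + 2*A*(-4 - A)))
N(z) = -4 (N(z) = -4 + (z - z) = -4 + 0 = -4)
U(c) = (-1 + c)*(-4 + c) (U(c) = (c - 4)*(c - 1) = (-4 + c)*(-1 + c) = (-1 + c)*(-4 + c))
-52*U(-10) = -52*(4 + (-10)² - 5*(-10)) = -52*(4 + 100 + 50) = -52*154 = -8008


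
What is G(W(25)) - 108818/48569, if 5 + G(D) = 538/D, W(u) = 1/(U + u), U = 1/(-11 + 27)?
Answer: 5236276157/388552 ≈ 13476.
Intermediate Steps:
U = 1/16 ≈ 0.062500
W(u) = 1/(1/16 + u)
G(D) = -5 + 538/D
G(W(25)) - 108818/48569 = (-5 + 538/((16/(1 + 16*25)))) - 108818/48569 = (-5 + 538/((16/(1 + 400)))) - 108818/48569 = (-5 + 538/((16/401))) - 1*108818/48569 = (-5 + 538/((16*(1/401)))) - 108818/48569 = (-5 + 538/(16/401)) - 108818/48569 = (-5 + 538*(401/16)) - 108818/48569 = (-5 + 107869/8) - 108818/48569 = 107829/8 - 108818/48569 = 5236276157/388552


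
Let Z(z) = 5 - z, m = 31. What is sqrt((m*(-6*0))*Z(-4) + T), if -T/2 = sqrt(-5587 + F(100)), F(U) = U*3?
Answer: 5287**(1/4)*(1 - I) ≈ 8.5271 - 8.5271*I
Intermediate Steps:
F(U) = 3*U
T = -2*I*sqrt(5287) (T = -2*sqrt(-5587 + 3*100) = -2*sqrt(-5587 + 300) = -2*I*sqrt(5287) ≈ -145.42*I)
sqrt((m*(-6*0))*Z(-4) + T) = sqrt((31*(-6*0))*(5 - 1*(-4)) - 2*I*sqrt(5287)) = sqrt((31*0)*(5 + 4) - 2*I*sqrt(5287)) = sqrt(0*9 - 2*I*sqrt(5287)) = sqrt(0 - 2*I*sqrt(5287)) = sqrt(-2*I*sqrt(5287)) = sqrt(2)*5287**(1/4)*sqrt(-I)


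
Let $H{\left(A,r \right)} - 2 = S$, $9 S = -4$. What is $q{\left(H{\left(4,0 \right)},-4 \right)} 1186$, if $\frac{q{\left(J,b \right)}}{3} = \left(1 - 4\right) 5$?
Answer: $-53370$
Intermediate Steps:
$S = - \frac{4}{9}$ ($S = \frac{1}{9} \left(-4\right) = - \frac{4}{9} \approx -0.44444$)
$H{\left(A,r \right)} = \frac{14}{9}$ ($H{\left(A,r \right)} = 2 - \frac{4}{9} = \frac{14}{9}$)
$q{\left(J,b \right)} = -45$ ($q{\left(J,b \right)} = 3 \left(1 - 4\right) 5 = 3 \left(\left(-3\right) 5\right) = 3 \left(-15\right) = -45$)
$q{\left(H{\left(4,0 \right)},-4 \right)} 1186 = \left(-45\right) 1186 = -53370$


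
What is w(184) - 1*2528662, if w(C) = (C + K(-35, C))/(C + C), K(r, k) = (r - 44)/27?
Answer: -25124780743/9936 ≈ -2.5287e+6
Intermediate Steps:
K(r, k) = -44/27 + r/27 (K(r, k) = (-44 + r)*(1/27) = -44/27 + r/27)
w(C) = (-79/27 + C)/(2*C) (w(C) = (C + (-44/27 + (1/27)*(-35)))/(C + C) = (C + (-44/27 - 35/27))/((2*C)) = (C - 79/27)*(1/(2*C)) = (-79/27 + C)*(1/(2*C)) = (-79/27 + C)/(2*C))
w(184) - 1*2528662 = (1/54)*(-79 + 27*184)/184 - 1*2528662 = (1/54)*(1/184)*(-79 + 4968) - 2528662 = (1/54)*(1/184)*4889 - 2528662 = 4889/9936 - 2528662 = -25124780743/9936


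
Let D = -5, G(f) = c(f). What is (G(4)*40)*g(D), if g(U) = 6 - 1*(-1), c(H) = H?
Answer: 1120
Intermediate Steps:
G(f) = f
g(U) = 7 (g(U) = 6 + 1 = 7)
(G(4)*40)*g(D) = (4*40)*7 = 160*7 = 1120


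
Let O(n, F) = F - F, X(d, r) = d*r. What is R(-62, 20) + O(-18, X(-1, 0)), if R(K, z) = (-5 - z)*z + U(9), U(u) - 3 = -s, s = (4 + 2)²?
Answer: -533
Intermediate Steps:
s = 36 (s = 6² = 36)
O(n, F) = 0
U(u) = -33 (U(u) = 3 - 1*36 = 3 - 36 = -33)
R(K, z) = -33 + z*(-5 - z) (R(K, z) = (-5 - z)*z - 33 = z*(-5 - z) - 33 = -33 + z*(-5 - z))
R(-62, 20) + O(-18, X(-1, 0)) = (-33 - 1*20² - 5*20) + 0 = (-33 - 1*400 - 100) + 0 = (-33 - 400 - 100) + 0 = -533 + 0 = -533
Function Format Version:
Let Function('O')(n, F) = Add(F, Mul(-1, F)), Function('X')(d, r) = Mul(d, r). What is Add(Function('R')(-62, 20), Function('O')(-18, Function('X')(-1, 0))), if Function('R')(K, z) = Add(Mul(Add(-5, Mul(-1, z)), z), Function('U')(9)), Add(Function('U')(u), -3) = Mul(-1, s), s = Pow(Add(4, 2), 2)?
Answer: -533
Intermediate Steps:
s = 36 (s = Pow(6, 2) = 36)
Function('O')(n, F) = 0
Function('U')(u) = -33 (Function('U')(u) = Add(3, Mul(-1, 36)) = Add(3, -36) = -33)
Function('R')(K, z) = Add(-33, Mul(z, Add(-5, Mul(-1, z)))) (Function('R')(K, z) = Add(Mul(Add(-5, Mul(-1, z)), z), -33) = Add(Mul(z, Add(-5, Mul(-1, z))), -33) = Add(-33, Mul(z, Add(-5, Mul(-1, z)))))
Add(Function('R')(-62, 20), Function('O')(-18, Function('X')(-1, 0))) = Add(Add(-33, Mul(-1, Pow(20, 2)), Mul(-5, 20)), 0) = Add(Add(-33, Mul(-1, 400), -100), 0) = Add(Add(-33, -400, -100), 0) = Add(-533, 0) = -533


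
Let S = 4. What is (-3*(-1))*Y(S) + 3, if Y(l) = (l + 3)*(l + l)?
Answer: 171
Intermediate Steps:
Y(l) = 2*l*(3 + l) (Y(l) = (3 + l)*(2*l) = 2*l*(3 + l))
(-3*(-1))*Y(S) + 3 = (-3*(-1))*(2*4*(3 + 4)) + 3 = 3*(2*4*7) + 3 = 3*56 + 3 = 168 + 3 = 171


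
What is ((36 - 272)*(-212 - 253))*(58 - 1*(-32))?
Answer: 9876600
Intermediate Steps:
((36 - 272)*(-212 - 253))*(58 - 1*(-32)) = (-236*(-465))*(58 + 32) = 109740*90 = 9876600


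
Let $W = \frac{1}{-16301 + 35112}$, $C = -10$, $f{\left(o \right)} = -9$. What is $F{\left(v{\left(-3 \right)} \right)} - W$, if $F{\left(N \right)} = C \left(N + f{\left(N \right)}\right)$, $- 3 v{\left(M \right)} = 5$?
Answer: $\frac{6019517}{56433} \approx 106.67$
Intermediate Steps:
$v{\left(M \right)} = - \frac{5}{3}$ ($v{\left(M \right)} = \left(- \frac{1}{3}\right) 5 = - \frac{5}{3}$)
$W = \frac{1}{18811} \approx 5.316 \cdot 10^{-5}$
$F{\left(N \right)} = 90 - 10 N$ ($F{\left(N \right)} = - 10 \left(N - 9\right) = - 10 \left(-9 + N\right) = 90 - 10 N$)
$F{\left(v{\left(-3 \right)} \right)} - W = \left(90 - - \frac{50}{3}\right) - \frac{1}{18811} = \left(90 + \frac{50}{3}\right) - \frac{1}{18811} = \frac{320}{3} - \frac{1}{18811} = \frac{6019517}{56433}$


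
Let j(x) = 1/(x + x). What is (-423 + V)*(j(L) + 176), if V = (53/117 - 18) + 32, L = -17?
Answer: -142993700/1989 ≈ -71892.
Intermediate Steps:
j(x) = 1/(2*x)
V = 1691/117 (V = (53*(1/117) - 18) + 32 = (53/117 - 18) + 32 = -2053/117 + 32 = 1691/117 ≈ 14.453)
(-423 + V)*(j(L) + 176) = (-423 + 1691/117)*((1/2)/(-17) + 176) = -47800*((1/2)*(-1/17) + 176)/117 = -47800*(-1/34 + 176)/117 = -47800/117*5983/34 = -142993700/1989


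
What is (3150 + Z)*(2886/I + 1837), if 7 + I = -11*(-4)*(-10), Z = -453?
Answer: 735609447/149 ≈ 4.9370e+6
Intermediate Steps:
I = -447 (I = -7 - 11*(-4)*(-10) = -7 + 44*(-10) = -7 - 440 = -447)
(3150 + Z)*(2886/I + 1837) = (3150 - 453)*(2886/(-447) + 1837) = 2697*(2886*(-1/447) + 1837) = 2697*(-962/149 + 1837) = 2697*(272751/149) = 735609447/149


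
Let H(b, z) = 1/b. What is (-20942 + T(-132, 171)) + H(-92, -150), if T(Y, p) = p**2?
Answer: 763507/92 ≈ 8299.0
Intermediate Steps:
(-20942 + T(-132, 171)) + H(-92, -150) = (-20942 + 171**2) + 1/(-92) = (-20942 + 29241) - 1/92 = 8299 - 1/92 = 763507/92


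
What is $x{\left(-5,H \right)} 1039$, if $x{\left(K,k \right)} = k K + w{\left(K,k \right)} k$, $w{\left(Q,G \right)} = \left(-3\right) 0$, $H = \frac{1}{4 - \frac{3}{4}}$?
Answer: $- \frac{20780}{13} \approx -1598.5$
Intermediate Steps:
$H = \frac{4}{13}$ ($H = \frac{1}{4 - \frac{3}{4}} = \frac{1}{\frac{13}{4}} = \frac{4}{13} \approx 0.30769$)
$w{\left(Q,G \right)} = 0$
$x{\left(K,k \right)} = K k$ ($x{\left(K,k \right)} = k K + 0 k = K k + 0 = K k$)
$x{\left(-5,H \right)} 1039 = \left(-5\right) \frac{4}{13} \cdot 1039 = \left(- \frac{20}{13}\right) 1039 = - \frac{20780}{13}$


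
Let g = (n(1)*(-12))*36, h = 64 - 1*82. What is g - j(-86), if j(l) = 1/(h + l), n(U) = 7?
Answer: -314495/104 ≈ -3024.0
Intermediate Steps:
h = -18 (h = 64 - 82 = -18)
j(l) = 1/(-18 + l)
g = -3024 (g = (7*(-12))*36 = -84*36 = -3024)
g - j(-86) = -3024 - 1/(-18 - 86) = -3024 - 1/(-104) = -3024 - 1*(-1/104) = -3024 + 1/104 = -314495/104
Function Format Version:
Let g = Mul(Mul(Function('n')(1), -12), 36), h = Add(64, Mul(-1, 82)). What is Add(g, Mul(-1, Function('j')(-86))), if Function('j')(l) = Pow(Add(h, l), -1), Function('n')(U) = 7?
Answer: Rational(-314495, 104) ≈ -3024.0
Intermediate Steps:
h = -18 (h = Add(64, -82) = -18)
Function('j')(l) = Pow(Add(-18, l), -1)
g = -3024 (g = Mul(Mul(7, -12), 36) = Mul(-84, 36) = -3024)
Add(g, Mul(-1, Function('j')(-86))) = Add(-3024, Mul(-1, Pow(Add(-18, -86), -1))) = Add(-3024, Mul(-1, Pow(-104, -1))) = Add(-3024, Mul(-1, Rational(-1, 104))) = Add(-3024, Rational(1, 104)) = Rational(-314495, 104)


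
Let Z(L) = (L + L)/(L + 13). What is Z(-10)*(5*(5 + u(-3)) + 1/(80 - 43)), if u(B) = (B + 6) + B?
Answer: -18520/111 ≈ -166.85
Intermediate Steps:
u(B) = 6 + 2*B (u(B) = (6 + B) + B = 6 + 2*B)
Z(L) = 2*L/(13 + L) (Z(L) = (2*L)/(13 + L) = 2*L/(13 + L))
Z(-10)*(5*(5 + u(-3)) + 1/(80 - 43)) = (2*(-10)/(13 - 10))*(5*(5 + (6 + 2*(-3))) + 1/(80 - 43)) = (2*(-10)/3)*(5*(5 + (6 - 6)) + 1/37) = (2*(-10)*(1/3))*(5*(5 + 0) + 1/37) = -20*(5*5 + 1/37)/3 = -20*(25 + 1/37)/3 = -20/3*926/37 = -18520/111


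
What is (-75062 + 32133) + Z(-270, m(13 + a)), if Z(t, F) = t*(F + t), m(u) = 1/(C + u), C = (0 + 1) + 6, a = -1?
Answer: 569179/19 ≈ 29957.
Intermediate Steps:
C = 7 (C = 1 + 6 = 7)
m(u) = 1/(7 + u)
(-75062 + 32133) + Z(-270, m(13 + a)) = (-75062 + 32133) - 270*(1/(7 + (13 - 1)) - 270) = -42929 - 270*(1/(7 + 12) - 270) = -42929 - 270*(1/19 - 270) = -42929 - 270*(-5129/19) = -42929 + 1384830/19 = 569179/19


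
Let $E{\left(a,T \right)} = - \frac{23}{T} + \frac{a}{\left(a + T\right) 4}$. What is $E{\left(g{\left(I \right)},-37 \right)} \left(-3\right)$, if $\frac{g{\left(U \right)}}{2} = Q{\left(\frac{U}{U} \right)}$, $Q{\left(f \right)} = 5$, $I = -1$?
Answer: $- \frac{1057}{666} \approx -1.5871$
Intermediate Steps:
$g{\left(U \right)} = 10$ ($g{\left(U \right)} = 2 \cdot 5 = 10$)
$E{\left(a,T \right)} = - \frac{23}{T} + \frac{a}{4 T + 4 a}$ ($E{\left(a,T \right)} = - \frac{23}{T} + \frac{a}{\left(T + a\right) 4} = - \frac{23}{T} + \frac{a}{4 T + 4 a}$)
$E{\left(g{\left(I \right)},-37 \right)} \left(-3\right) = \frac{\left(-92\right) \left(-37\right) - 920 - 370}{4 \left(-37\right) \left(-37 + 10\right)} \left(-3\right) = \frac{1}{4} \left(- \frac{1}{37}\right) \frac{1}{-27} \left(3404 - 920 - 370\right) \left(-3\right) = \frac{1}{4} \left(- \frac{1}{37}\right) \left(- \frac{1}{27}\right) 2114 \left(-3\right) = \frac{1057}{1998} \left(-3\right) = - \frac{1057}{666}$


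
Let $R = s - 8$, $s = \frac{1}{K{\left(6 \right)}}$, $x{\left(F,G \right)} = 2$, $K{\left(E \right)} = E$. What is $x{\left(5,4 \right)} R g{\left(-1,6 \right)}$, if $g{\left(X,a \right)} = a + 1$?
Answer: $- \frac{329}{3} \approx -109.67$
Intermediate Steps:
$g{\left(X,a \right)} = 1 + a$
$s = \frac{1}{6} \approx 0.16667$
$R = - \frac{47}{6}$ ($R = \frac{1}{6} - 8 = - \frac{47}{6} \approx -7.8333$)
$x{\left(5,4 \right)} R g{\left(-1,6 \right)} = 2 \left(- \frac{47}{6}\right) \left(1 + 6\right) = \left(- \frac{47}{3}\right) 7 = - \frac{329}{3}$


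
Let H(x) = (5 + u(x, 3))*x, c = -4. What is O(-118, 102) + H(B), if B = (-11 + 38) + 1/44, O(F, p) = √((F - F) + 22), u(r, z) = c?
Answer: 1189/44 + √22 ≈ 31.713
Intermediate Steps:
u(r, z) = -4
O(F, p) = √22 (O(F, p) = √(0 + 22) = √22)
B = 1189/44 (B = 27 + 1/44 = 1189/44 ≈ 27.023)
H(x) = x (H(x) = (5 - 4)*x = 1*x = x)
O(-118, 102) + H(B) = √22 + 1189/44 = 1189/44 + √22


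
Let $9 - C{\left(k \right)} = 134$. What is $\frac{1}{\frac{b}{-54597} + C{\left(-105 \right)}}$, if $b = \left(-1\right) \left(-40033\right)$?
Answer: $- \frac{54597}{6864658} \approx -0.0079533$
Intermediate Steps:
$C{\left(k \right)} = -125$ ($C{\left(k \right)} = 9 - 134 = -125$)
$b = 40033$
$\frac{1}{\frac{b}{-54597} + C{\left(-105 \right)}} = \frac{1}{\frac{40033}{-54597} - 125} = \frac{1}{40033 \left(- \frac{1}{54597}\right) - 125} = \frac{1}{- \frac{40033}{54597} - 125} = \frac{1}{- \frac{6864658}{54597}} = - \frac{54597}{6864658}$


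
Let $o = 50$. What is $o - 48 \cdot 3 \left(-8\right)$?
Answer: $1202$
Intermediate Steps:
$o - 48 \cdot 3 \left(-8\right) = 50 - 48 \cdot 3 \left(-8\right) = 50 - -1152 = 50 + 1152 = 1202$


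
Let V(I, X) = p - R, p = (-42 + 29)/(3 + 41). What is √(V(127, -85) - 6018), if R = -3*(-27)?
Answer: I*√2952059/22 ≈ 78.098*I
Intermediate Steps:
R = 81
p = -13/44 ≈ -0.29545
V(I, X) = -3577/44 (V(I, X) = -13/44 - 1*81 = -13/44 - 81 = -3577/44)
√(V(127, -85) - 6018) = √(-3577/44 - 6018) = √(-268369/44) = I*√2952059/22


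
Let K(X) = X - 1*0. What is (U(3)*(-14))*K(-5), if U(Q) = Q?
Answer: 210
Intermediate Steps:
K(X) = X (K(X) = X + 0 = X)
(U(3)*(-14))*K(-5) = (3*(-14))*(-5) = -42*(-5) = 210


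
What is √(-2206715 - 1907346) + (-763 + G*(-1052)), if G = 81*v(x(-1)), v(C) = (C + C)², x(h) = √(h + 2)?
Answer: -341611 + I*√4114061 ≈ -3.4161e+5 + 2028.3*I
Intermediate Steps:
x(h) = √(2 + h)
v(C) = 4*C² (v(C) = (2*C)² = 4*C²)
G = 324 (G = 81*(4*(√(2 - 1))²) = 81*(4*(√1)²) = 81*(4*1²) = 81*(4*1) = 81*4 = 324)
√(-2206715 - 1907346) + (-763 + G*(-1052)) = √(-2206715 - 1907346) + (-763 + 324*(-1052)) = √(-4114061) + (-763 - 340848) = I*√4114061 - 341611 = -341611 + I*√4114061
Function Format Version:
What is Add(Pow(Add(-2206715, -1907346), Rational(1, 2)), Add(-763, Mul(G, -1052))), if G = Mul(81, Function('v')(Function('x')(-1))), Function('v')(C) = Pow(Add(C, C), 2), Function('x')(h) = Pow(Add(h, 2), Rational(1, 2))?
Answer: Add(-341611, Mul(I, Pow(4114061, Rational(1, 2)))) ≈ Add(-3.4161e+5, Mul(2028.3, I))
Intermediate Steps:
Function('x')(h) = Pow(Add(2, h), Rational(1, 2))
Function('v')(C) = Mul(4, Pow(C, 2)) (Function('v')(C) = Pow(Mul(2, C), 2) = Mul(4, Pow(C, 2)))
G = 324 (G = Mul(81, Mul(4, Pow(Pow(Add(2, -1), Rational(1, 2)), 2))) = Mul(81, Mul(4, Pow(Pow(1, Rational(1, 2)), 2))) = Mul(81, Mul(4, Pow(1, 2))) = Mul(81, Mul(4, 1)) = Mul(81, 4) = 324)
Add(Pow(Add(-2206715, -1907346), Rational(1, 2)), Add(-763, Mul(G, -1052))) = Add(Pow(Add(-2206715, -1907346), Rational(1, 2)), Add(-763, Mul(324, -1052))) = Add(Pow(-4114061, Rational(1, 2)), Add(-763, -340848)) = Add(Mul(I, Pow(4114061, Rational(1, 2))), -341611) = Add(-341611, Mul(I, Pow(4114061, Rational(1, 2))))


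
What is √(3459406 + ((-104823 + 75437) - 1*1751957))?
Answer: √1678063 ≈ 1295.4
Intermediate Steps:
√(3459406 + ((-104823 + 75437) - 1*1751957)) = √(3459406 + (-29386 - 1751957)) = √(3459406 - 1781343) = √1678063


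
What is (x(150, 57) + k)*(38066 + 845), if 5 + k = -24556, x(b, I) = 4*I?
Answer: -946821363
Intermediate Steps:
k = -24561 (k = -5 - 24556 = -24561)
(x(150, 57) + k)*(38066 + 845) = (4*57 - 24561)*(38066 + 845) = (228 - 24561)*38911 = -24333*38911 = -946821363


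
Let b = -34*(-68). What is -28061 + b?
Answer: -25749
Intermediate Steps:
b = 2312
-28061 + b = -28061 + 2312 = -25749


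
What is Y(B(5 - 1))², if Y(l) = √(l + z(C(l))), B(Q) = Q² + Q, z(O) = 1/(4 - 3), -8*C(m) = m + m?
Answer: 21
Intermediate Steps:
C(m) = -m/4 (C(m) = -(m + m)/8 = -m/4)
z(O) = 1 (z(O) = 1/1 = 1)
B(Q) = Q + Q²
Y(l) = √(1 + l) (Y(l) = √(l + 1) = √(1 + l))
Y(B(5 - 1))² = (√(1 + (5 - 1)*(1 + (5 - 1))))² = (√(1 + 4*(1 + 4)))² = (√(1 + 4*5))² = (√(1 + 20))² = (√21)² = 21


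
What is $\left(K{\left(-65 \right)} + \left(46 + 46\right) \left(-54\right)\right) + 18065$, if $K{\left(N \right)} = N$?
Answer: $13032$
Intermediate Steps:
$\left(K{\left(-65 \right)} + \left(46 + 46\right) \left(-54\right)\right) + 18065 = \left(-65 + \left(46 + 46\right) \left(-54\right)\right) + 18065 = \left(-65 + 92 \left(-54\right)\right) + 18065 = \left(-65 - 4968\right) + 18065 = -5033 + 18065 = 13032$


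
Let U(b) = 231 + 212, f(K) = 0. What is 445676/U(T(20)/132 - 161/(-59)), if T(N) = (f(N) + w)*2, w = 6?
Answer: 445676/443 ≈ 1006.0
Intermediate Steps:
T(N) = 12 (T(N) = (0 + 6)*2 = 6*2 = 12)
U(b) = 443
445676/U(T(20)/132 - 161/(-59)) = 445676/443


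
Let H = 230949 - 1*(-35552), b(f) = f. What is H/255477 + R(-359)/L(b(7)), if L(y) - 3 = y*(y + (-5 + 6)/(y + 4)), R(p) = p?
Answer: -284858198/49307061 ≈ -5.7772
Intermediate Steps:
H = 266501 (H = 230949 + 35552 = 266501)
L(y) = 3 + y*(y + 1/(4 + y)) (L(y) = 3 + y*(y + (-5 + 6)/(y + 4)) = 3 + y*(y + 1/(4 + y)))
H/255477 + R(-359)/L(b(7)) = 266501/255477 - 359*(4 + 7)/(12 + 7**3 + 4*7 + 4*7**2) = 266501*(1/255477) - 359*11/(12 + 343 + 28 + 4*49) = 266501/255477 - 359*11/(12 + 343 + 28 + 196) = 266501/255477 - 359/((1/11)*579) = 266501/255477 - 359/579/11 = 266501/255477 - 359*11/579 = 266501/255477 - 3949/579 = -284858198/49307061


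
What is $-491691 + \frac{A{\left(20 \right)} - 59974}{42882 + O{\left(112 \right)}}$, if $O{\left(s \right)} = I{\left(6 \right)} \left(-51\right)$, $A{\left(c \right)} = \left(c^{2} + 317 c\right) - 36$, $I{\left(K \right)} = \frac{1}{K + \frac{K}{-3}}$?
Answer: $- \frac{84313910687}{171477} \approx -4.9169 \cdot 10^{5}$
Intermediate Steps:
$I{\left(K \right)} = \frac{3}{2 K}$ ($I{\left(K \right)} = \frac{1}{K + K \left(- \frac{1}{3}\right)} = \frac{1}{K - \frac{K}{3}} = \frac{1}{\frac{2}{3} K} = \frac{3}{2 K}$)
$A{\left(c \right)} = -36 + c^{2} + 317 c$
$O{\left(s \right)} = - \frac{51}{4}$ ($O{\left(s \right)} = \frac{3}{2 \cdot 6} \left(-51\right) = \frac{3}{2} \cdot \frac{1}{6} \left(-51\right) = \frac{1}{4} \left(-51\right) = - \frac{51}{4}$)
$-491691 + \frac{A{\left(20 \right)} - 59974}{42882 + O{\left(112 \right)}} = -491691 + \frac{\left(-36 + 20^{2} + 317 \cdot 20\right) - 59974}{42882 - \frac{51}{4}} = -491691 + \frac{\left(-36 + 400 + 6340\right) - 59974}{\frac{171477}{4}} = -491691 + \left(6704 - 59974\right) \frac{4}{171477} = -491691 - \frac{213080}{171477} = - \frac{84313910687}{171477}$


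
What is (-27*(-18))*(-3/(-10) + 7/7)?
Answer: 3159/5 ≈ 631.80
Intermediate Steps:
(-27*(-18))*(-3/(-10) + 7/7) = 486*(-3*(-⅒) + 7*(⅐)) = 486*(3/10 + 1) = 486*(13/10) = 3159/5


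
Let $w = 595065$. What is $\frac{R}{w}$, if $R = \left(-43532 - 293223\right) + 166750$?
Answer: $- \frac{34001}{119013} \approx -0.28569$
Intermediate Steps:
$R = -170005$ ($R = -336755 + 166750 = -170005$)
$\frac{R}{w} = - \frac{170005}{595065} = \left(-170005\right) \frac{1}{595065} = - \frac{34001}{119013}$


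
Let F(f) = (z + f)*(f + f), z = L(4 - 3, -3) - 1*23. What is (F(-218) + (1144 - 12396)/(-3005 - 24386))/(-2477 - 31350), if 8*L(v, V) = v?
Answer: -5753310317/1853110714 ≈ -3.1047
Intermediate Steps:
L(v, V) = v/8
z = -183/8 (z = (4 - 3)/8 - 1*23 = (1/8)*1 - 23 = 1/8 - 23 = -183/8 ≈ -22.875)
F(f) = 2*f*(-183/8 + f) (F(f) = (-183/8 + f)*(f + f) = (-183/8 + f)*(2*f) = 2*f*(-183/8 + f))
(F(-218) + (1144 - 12396)/(-3005 - 24386))/(-2477 - 31350) = ((1/4)*(-218)*(-183 + 8*(-218)) + (1144 - 12396)/(-3005 - 24386))/(-2477 - 31350) = ((1/4)*(-218)*(-183 - 1744) - 11252/(-27391))/(-33827) = ((1/4)*(-218)*(-1927) - 11252*(-1/27391))*(-1/33827) = (210043/2 + 11252/27391)*(-1/33827) = (5753310317/54782)*(-1/33827) = -5753310317/1853110714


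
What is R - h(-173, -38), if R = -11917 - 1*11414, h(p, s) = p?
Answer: -23158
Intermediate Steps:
R = -23331 (R = -11917 - 11414 = -23331)
R - h(-173, -38) = -23331 - 1*(-173) = -23331 + 173 = -23158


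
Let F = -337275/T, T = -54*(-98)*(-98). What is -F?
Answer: -37475/57624 ≈ -0.65034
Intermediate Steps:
T = -518616 (T = 5292*(-98) = -518616)
F = 37475/57624 (F = -337275/(-518616) = -337275*(-1/518616) = 37475/57624 ≈ 0.65034)
-F = -1*37475/57624 = -37475/57624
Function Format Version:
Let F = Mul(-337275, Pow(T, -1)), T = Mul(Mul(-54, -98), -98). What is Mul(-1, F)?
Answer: Rational(-37475, 57624) ≈ -0.65034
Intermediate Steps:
T = -518616 (T = Mul(5292, -98) = -518616)
F = Rational(37475, 57624) (F = Mul(-337275, Pow(-518616, -1)) = Mul(-337275, Rational(-1, 518616)) = Rational(37475, 57624) ≈ 0.65034)
Mul(-1, F) = Mul(-1, Rational(37475, 57624)) = Rational(-37475, 57624)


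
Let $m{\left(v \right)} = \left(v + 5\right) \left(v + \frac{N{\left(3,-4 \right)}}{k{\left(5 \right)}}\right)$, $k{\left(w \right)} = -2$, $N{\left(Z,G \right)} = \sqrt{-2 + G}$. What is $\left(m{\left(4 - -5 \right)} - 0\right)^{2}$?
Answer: $15582 - 1764 i \sqrt{6} \approx 15582.0 - 4320.9 i$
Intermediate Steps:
$m{\left(v \right)} = \left(5 + v\right) \left(v - \frac{i \sqrt{6}}{2}\right)$ ($m{\left(v \right)} = \left(v + 5\right) \left(v + \frac{\sqrt{-2 - 4}}{-2}\right) = \left(5 + v\right) \left(v + \sqrt{-6} \left(- \frac{1}{2}\right)\right) = \left(5 + v\right) \left(v + i \sqrt{6} \left(- \frac{1}{2}\right)\right) = \left(5 + v\right) \left(v - \frac{i \sqrt{6}}{2}\right)$)
$\left(m{\left(4 - -5 \right)} - 0\right)^{2} = \left(\left(\left(4 - -5\right) \left(5 + \left(4 - -5\right)\right) - \frac{5 i \sqrt{6}}{2} - \frac{i \left(4 - -5\right) \sqrt{6}}{2}\right) - 0\right)^{2} = \left(\left(\left(4 + 5\right) \left(5 + \left(4 + 5\right)\right) - \frac{5 i \sqrt{6}}{2} - \frac{i \left(4 + 5\right) \sqrt{6}}{2}\right) + 0\right)^{2} = \left(\left(9 \left(5 + 9\right) - \frac{5 i \sqrt{6}}{2} - \frac{1}{2} i 9 \sqrt{6}\right) + 0\right)^{2} = \left(\left(9 \cdot 14 - \frac{5 i \sqrt{6}}{2} - \frac{9 i \sqrt{6}}{2}\right) + 0\right)^{2} = \left(\left(126 - \frac{5 i \sqrt{6}}{2} - \frac{9 i \sqrt{6}}{2}\right) + 0\right)^{2} = \left(\left(126 - 7 i \sqrt{6}\right) + 0\right)^{2} = \left(126 - 7 i \sqrt{6}\right)^{2}$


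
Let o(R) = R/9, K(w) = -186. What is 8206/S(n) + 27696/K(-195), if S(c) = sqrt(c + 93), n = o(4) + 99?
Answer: -4616/31 + 12309*sqrt(433)/433 ≈ 442.63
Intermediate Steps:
o(R) = R/9 (o(R) = R*(1/9) = R/9)
n = 895/9 (n = (1/9)*4 + 99 = 4/9 + 99 = 895/9 ≈ 99.444)
S(c) = sqrt(93 + c)
8206/S(n) + 27696/K(-195) = 8206/(sqrt(93 + 895/9)) + 27696/(-186) = 8206/(sqrt(1732/9)) + 27696*(-1/186) = 8206/((2*sqrt(433)/3)) - 4616/31 = 8206*(3*sqrt(433)/866) - 4616/31 = 12309*sqrt(433)/433 - 4616/31 = -4616/31 + 12309*sqrt(433)/433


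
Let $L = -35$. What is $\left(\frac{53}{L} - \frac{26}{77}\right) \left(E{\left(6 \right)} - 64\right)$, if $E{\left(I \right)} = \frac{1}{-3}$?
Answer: $\frac{137609}{1155} \approx 119.14$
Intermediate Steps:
$E{\left(I \right)} = - \frac{1}{3}$
$\left(\frac{53}{L} - \frac{26}{77}\right) \left(E{\left(6 \right)} - 64\right) = \left(\frac{53}{-35} - \frac{26}{77}\right) \left(- \frac{1}{3} - 64\right) = \left(53 \left(- \frac{1}{35}\right) - \frac{26}{77}\right) \left(- \frac{193}{3}\right) = \left(- \frac{53}{35} - \frac{26}{77}\right) \left(- \frac{193}{3}\right) = \left(- \frac{713}{385}\right) \left(- \frac{193}{3}\right) = \frac{137609}{1155}$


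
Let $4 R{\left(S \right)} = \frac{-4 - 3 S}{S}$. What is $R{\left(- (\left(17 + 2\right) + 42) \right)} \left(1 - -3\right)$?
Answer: $- \frac{179}{61} \approx -2.9344$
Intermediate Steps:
$R{\left(S \right)} = \frac{-4 - 3 S}{4 S}$ ($R{\left(S \right)} = \frac{\left(-4 - 3 S\right) \frac{1}{S}}{4} = \frac{\frac{1}{S} \left(-4 - 3 S\right)}{4} = \frac{-4 - 3 S}{4 S}$)
$R{\left(- (\left(17 + 2\right) + 42) \right)} \left(1 - -3\right) = \left(- \frac{3}{4} - \frac{1}{\left(-1\right) \left(\left(17 + 2\right) + 42\right)}\right) \left(1 - -3\right) = \left(- \frac{3}{4} - \frac{1}{\left(-1\right) \left(19 + 42\right)}\right) \left(1 + 3\right) = \left(- \frac{3}{4} - \frac{1}{\left(-1\right) 61}\right) 4 = \left(- \frac{3}{4} - \frac{1}{-61}\right) 4 = \left(- \frac{3}{4} - - \frac{1}{61}\right) 4 = \left(- \frac{3}{4} + \frac{1}{61}\right) 4 = \left(- \frac{179}{244}\right) 4 = - \frac{179}{61}$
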